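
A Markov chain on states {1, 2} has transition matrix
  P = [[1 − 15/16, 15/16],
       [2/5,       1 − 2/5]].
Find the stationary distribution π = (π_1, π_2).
π_1 = 32/107, π_2 = 75/107

Solve πP = π with π_1 + π_2 = 1. From πP = π: π_1 · (1 − 15/16) + π_2 · 2/5 = π_1 ⇒ π_2 · 2/5 = π_1 · 15/16 ⇒ π_2/π_1 = (15/16)/(2/5) = 75/32. Together with π_1 + π_2 = 1:
  π_1 = (2/5)/(15/16 + 2/5) = (2/5)/(107/80) = 32/107,
  π_2 = (15/16)/(15/16 + 2/5) = (15/16)/(107/80) = 75/107.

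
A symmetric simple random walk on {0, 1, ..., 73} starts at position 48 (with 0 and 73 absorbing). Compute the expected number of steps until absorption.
E[τ | X_0 = 48] = 1200

Let v_k = E[τ | X_0 = k]. Boundary: v_0 = v_73 = 0. Recurrence: v_k = 1 + (v_{k-1} + v_{k+1})/2 for 1 ≤ k ≤ 72. The particular solution to v_k − (v_{k-1} + v_{k+1})/2 = 1 is v_k = −k^2. Adding homogeneous solution A + B k and matching boundaries gives v_k = k (73 − k). Substituting k = 48: v_48 = 48 · 25 = 1200.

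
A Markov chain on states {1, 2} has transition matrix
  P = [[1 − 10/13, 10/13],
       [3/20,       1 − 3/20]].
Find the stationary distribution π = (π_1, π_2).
π_1 = 39/239, π_2 = 200/239

Solve πP = π with π_1 + π_2 = 1. From πP = π: π_1 · (1 − 10/13) + π_2 · 3/20 = π_1 ⇒ π_2 · 3/20 = π_1 · 10/13 ⇒ π_2/π_1 = (10/13)/(3/20) = 200/39. Together with π_1 + π_2 = 1:
  π_1 = (3/20)/(10/13 + 3/20) = (3/20)/(239/260) = 39/239,
  π_2 = (10/13)/(10/13 + 3/20) = (10/13)/(239/260) = 200/239.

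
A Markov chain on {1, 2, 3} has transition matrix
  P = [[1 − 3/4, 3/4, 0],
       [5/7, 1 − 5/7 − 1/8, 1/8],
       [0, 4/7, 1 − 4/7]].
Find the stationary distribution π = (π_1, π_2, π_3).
π = (640/1459, 672/1459, 147/1459)

This is a birth-death chain on three states, which satisfies detailed balance: π_1 · P_{12} = π_2 · P_{21} and π_2 · P_{23} = π_3 · P_{32}.
From π_1 · 3/4 = π_2 · 5/7: π_2/π_1 = (3/4)/(5/7) = 21/20.
From π_2 · 1/8 = π_3 · 4/7: π_3/π_2 = (1/8)/(4/7) = 7/32.
Take π_1 proportional to 1; then unnormalized π = (1, 21/20, 147/640). Normalize by dividing by the sum 1459/640:
  π = (640/1459, 672/1459, 147/1459).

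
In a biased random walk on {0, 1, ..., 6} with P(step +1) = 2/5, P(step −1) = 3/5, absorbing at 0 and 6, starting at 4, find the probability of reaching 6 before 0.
P(hit 6 before 0) = (1 − (3/2)^4) / (1 − (3/2)^6) = 52/133

Let u_k denote P(reach 6 before 0 | start at k). Boundary: u_0 = 0, u_6 = 1. Recurrence: u_k = 2/5·u_{k+1} + 3/5·u_{k-1} for 1 ≤ k ≤ 5. Try u_k = A + B·r^k with r = q/p = (3/5)/(2/5) = 3/2. Substitution satisfies the recurrence; boundary conditions give:
  u_k = (1 − r^k) / (1 − r^N) = (1 − (3/2)^4) / (1 − (3/2)^6) = 52/133.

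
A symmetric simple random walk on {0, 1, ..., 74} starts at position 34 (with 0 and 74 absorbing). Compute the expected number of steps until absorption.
E[τ | X_0 = 34] = 1360

Let v_k = E[τ | X_0 = k]. Boundary: v_0 = v_74 = 0. Recurrence: v_k = 1 + (v_{k-1} + v_{k+1})/2 for 1 ≤ k ≤ 73. The particular solution to v_k − (v_{k-1} + v_{k+1})/2 = 1 is v_k = −k^2. Adding homogeneous solution A + B k and matching boundaries gives v_k = k (74 − k). Substituting k = 34: v_34 = 34 · 40 = 1360.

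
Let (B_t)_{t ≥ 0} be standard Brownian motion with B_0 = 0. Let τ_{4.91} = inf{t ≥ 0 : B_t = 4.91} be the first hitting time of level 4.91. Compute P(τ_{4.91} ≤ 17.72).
P(τ_{4.91} ≤ 17.72) = 2(1 − Φ(4.91/√17.72)) = 2(1 − Φ(1.1664)) ≈ 0.2435

By the reflection principle for standard BM, P(τ_b ≤ t) = 2 · P(B_t ≥ b). Since B_t ~ N(0, t), P(B_t ≥ 4.91) = 1 − Φ(4.91/√t) = 1 − Φ(4.91/√17.72) = 1 − Φ(1.1664) ≈ 0.12173. Doubling: P(τ_{4.91} ≤ 17.72) ≈ 2 · 0.12173 = 0.24346 ≈ 0.2435.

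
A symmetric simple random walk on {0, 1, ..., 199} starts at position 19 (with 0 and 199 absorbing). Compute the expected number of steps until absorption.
E[τ | X_0 = 19] = 3420

Let v_k = E[τ | X_0 = k]. Boundary: v_0 = v_199 = 0. Recurrence: v_k = 1 + (v_{k-1} + v_{k+1})/2 for 1 ≤ k ≤ 198. The particular solution to v_k − (v_{k-1} + v_{k+1})/2 = 1 is v_k = −k^2. Adding homogeneous solution A + B k and matching boundaries gives v_k = k (199 − k). Substituting k = 19: v_19 = 19 · 180 = 3420.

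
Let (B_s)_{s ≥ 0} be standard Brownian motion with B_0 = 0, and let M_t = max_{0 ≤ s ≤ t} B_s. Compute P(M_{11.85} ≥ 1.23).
P(M_{11.85} ≥ 1.23) = 2·P(B_{11.85} ≥ 1.23) = 2(1 − Φ(1.23/√11.85)) ≈ 0.7209

By the reflection principle for Brownian motion, P(M_t ≥ a) = 2 · P(B_t ≥ a) for a ≥ 0. Since B_t ~ N(0, t), P(B_t ≥ 1.23) = 1 − Φ(1.23/√t) = 1 − Φ(1.23/√11.85) = 1 − Φ(0.3573). So
  P(M_{11.85} ≥ 1.23) = 2(1 − Φ(0.3573)) ≈ 0.7209.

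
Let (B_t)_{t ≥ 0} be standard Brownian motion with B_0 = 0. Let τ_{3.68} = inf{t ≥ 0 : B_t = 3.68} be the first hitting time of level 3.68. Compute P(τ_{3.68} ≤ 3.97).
P(τ_{3.68} ≤ 3.97) = 2(1 − Φ(3.68/√3.97)) = 2(1 − Φ(1.8469)) ≈ 0.0648

By the reflection principle for standard BM, P(τ_b ≤ t) = 2 · P(B_t ≥ b). Since B_t ~ N(0, t), P(B_t ≥ 3.68) = 1 − Φ(3.68/√t) = 1 − Φ(3.68/√3.97) = 1 − Φ(1.8469) ≈ 0.03238. Doubling: P(τ_{3.68} ≤ 3.97) ≈ 2 · 0.03238 = 0.06476 ≈ 0.0648.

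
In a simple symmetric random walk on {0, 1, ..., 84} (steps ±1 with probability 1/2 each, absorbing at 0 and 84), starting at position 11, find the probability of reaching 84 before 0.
P(hit 84 before 0) = 11/84

Let u_k = P(hit 84 before 0 | start at k). Then u_0 = 0, u_84 = 1, and u_k = u_{k-1}/2 + u_{k+1}/2 for 1 ≤ k ≤ 83. This harmonic recurrence is solved by u_k = k/84, giving u_11 = 11/84.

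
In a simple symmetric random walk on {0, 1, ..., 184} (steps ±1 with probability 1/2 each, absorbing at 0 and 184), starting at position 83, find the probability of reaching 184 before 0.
P(hit 184 before 0) = 83/184

Let u_k = P(hit 184 before 0 | start at k). Then u_0 = 0, u_184 = 1, and u_k = u_{k-1}/2 + u_{k+1}/2 for 1 ≤ k ≤ 183. This harmonic recurrence is solved by u_k = k/184, giving u_83 = 83/184.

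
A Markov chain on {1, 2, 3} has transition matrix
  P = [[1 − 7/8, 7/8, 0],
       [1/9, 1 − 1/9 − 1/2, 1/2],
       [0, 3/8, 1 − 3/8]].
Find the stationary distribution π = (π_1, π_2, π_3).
π = (8/155, 63/155, 84/155)

This is a birth-death chain on three states, which satisfies detailed balance: π_1 · P_{12} = π_2 · P_{21} and π_2 · P_{23} = π_3 · P_{32}.
From π_1 · 7/8 = π_2 · 1/9: π_2/π_1 = (7/8)/(1/9) = 63/8.
From π_2 · 1/2 = π_3 · 3/8: π_3/π_2 = (1/2)/(3/8) = 4/3.
Take π_1 proportional to 1; then unnormalized π = (1, 63/8, 21/2). Normalize by dividing by the sum 155/8:
  π = (8/155, 63/155, 84/155).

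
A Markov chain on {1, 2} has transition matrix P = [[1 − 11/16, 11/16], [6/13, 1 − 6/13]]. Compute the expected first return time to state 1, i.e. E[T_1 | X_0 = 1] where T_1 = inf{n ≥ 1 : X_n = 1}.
E[T_1 | X_0 = 1] = 1/π_1 = 239/96

For an irreducible recurrent Markov chain with stationary distribution π, E[T_i | X_0 = i] = 1/π_i (Kac's formula). Here π_1 = (6/13)/(11/16 + 6/13) = (6/13)/(239/208) = 96/239, so E[T_1 | X_0 = 1] = 1/π_1 = (11/16 + 6/13)/(6/13) = (239/208)/(6/13) = 239/96.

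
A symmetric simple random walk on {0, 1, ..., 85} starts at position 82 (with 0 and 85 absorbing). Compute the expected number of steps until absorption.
E[τ | X_0 = 82] = 246

Let v_k = E[τ | X_0 = k]. Boundary: v_0 = v_85 = 0. Recurrence: v_k = 1 + (v_{k-1} + v_{k+1})/2 for 1 ≤ k ≤ 84. The particular solution to v_k − (v_{k-1} + v_{k+1})/2 = 1 is v_k = −k^2. Adding homogeneous solution A + B k and matching boundaries gives v_k = k (85 − k). Substituting k = 82: v_82 = 82 · 3 = 246.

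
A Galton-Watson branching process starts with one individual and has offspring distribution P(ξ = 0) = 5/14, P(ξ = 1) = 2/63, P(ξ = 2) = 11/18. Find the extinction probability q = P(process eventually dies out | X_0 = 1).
q = 45/77

The pgf is f(s) = 5/14 + 2/63·s + 11/18·s². The extinction probability q is the smallest fixed point of f in [0, 1]. Setting s = f(s):
  11/18·s² + (2/63 − 1)·s + 5/14 = 0
  11/18·s² − (5/14 + 11/18)·s + 5/14 = 0
which factors as (s − 1)·(11/18·s − 5/14) = 0, giving roots s = 1 and s = (5/14)/(11/18) = 45/77.
Mean offspring μ = 2/63 + 2·11/18 = 79/63 > 1 (supercritical), so q < 1. The extinction probability is the smaller root: q = (5/14)/(11/18) = 45/77.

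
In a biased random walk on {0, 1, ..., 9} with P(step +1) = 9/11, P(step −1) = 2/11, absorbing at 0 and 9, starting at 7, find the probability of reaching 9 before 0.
P(hit 9 before 0) = (1 − (2/9)^7) / (1 − (2/9)^9) = 55344303/55345711

Let u_k denote P(reach 9 before 0 | start at k). Boundary: u_0 = 0, u_9 = 1. Recurrence: u_k = 9/11·u_{k+1} + 2/11·u_{k-1} for 1 ≤ k ≤ 8. Try u_k = A + B·r^k with r = q/p = (2/11)/(9/11) = 2/9. Substitution satisfies the recurrence; boundary conditions give:
  u_k = (1 − r^k) / (1 − r^N) = (1 − (2/9)^7) / (1 − (2/9)^9) = 55344303/55345711.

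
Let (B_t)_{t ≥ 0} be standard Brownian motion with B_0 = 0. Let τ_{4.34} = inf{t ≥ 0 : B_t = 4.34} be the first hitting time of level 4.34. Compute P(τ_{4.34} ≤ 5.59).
P(τ_{4.34} ≤ 5.59) = 2(1 − Φ(4.34/√5.59)) = 2(1 − Φ(1.8356)) ≈ 0.0664

By the reflection principle for standard BM, P(τ_b ≤ t) = 2 · P(B_t ≥ b). Since B_t ~ N(0, t), P(B_t ≥ 4.34) = 1 − Φ(4.34/√t) = 1 − Φ(4.34/√5.59) = 1 − Φ(1.8356) ≈ 0.03321. Doubling: P(τ_{4.34} ≤ 5.59) ≈ 2 · 0.03321 = 0.06642 ≈ 0.0664.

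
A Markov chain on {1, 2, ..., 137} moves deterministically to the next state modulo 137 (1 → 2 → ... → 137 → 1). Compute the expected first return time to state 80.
E[T_80 | X_0 = 80] = 137

The chain cycles deterministically, so starting at state 80 it returns in exactly 137 steps. Equivalently, the stationary distribution is uniform π_j = 1/137 for every state j, so by Kac's formula E[T_80] = 1/π_80 = 137.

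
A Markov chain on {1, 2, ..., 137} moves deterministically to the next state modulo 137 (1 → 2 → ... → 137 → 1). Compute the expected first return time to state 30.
E[T_30 | X_0 = 30] = 137

The chain cycles deterministically, so starting at state 30 it returns in exactly 137 steps. Equivalently, the stationary distribution is uniform π_j = 1/137 for every state j, so by Kac's formula E[T_30] = 1/π_30 = 137.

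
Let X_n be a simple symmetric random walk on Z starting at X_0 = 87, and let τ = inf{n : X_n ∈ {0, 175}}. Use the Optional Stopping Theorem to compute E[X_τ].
E[X_τ] = 87

X_n is a martingale and τ is a bounded-mean stopping time (indeed τ is finite a.s. with bounded expectation since the walk is in a bounded region). By the OST, E[X_τ] = E[X_0] = 87. Equivalently: E[X_τ] = 175 · P(hit 175 first) + 0 · P(hit 0 first) = 175 · (87/175) = 87.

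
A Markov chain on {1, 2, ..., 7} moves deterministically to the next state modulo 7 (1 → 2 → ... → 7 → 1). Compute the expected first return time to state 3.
E[T_3 | X_0 = 3] = 7

The chain cycles deterministically, so starting at state 3 it returns in exactly 7 steps. Equivalently, the stationary distribution is uniform π_j = 1/7 for every state j, so by Kac's formula E[T_3] = 1/π_3 = 7.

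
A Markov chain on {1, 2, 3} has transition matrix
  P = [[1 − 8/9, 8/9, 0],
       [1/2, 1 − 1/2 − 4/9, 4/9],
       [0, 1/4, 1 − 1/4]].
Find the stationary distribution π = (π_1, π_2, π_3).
π = (81/481, 144/481, 256/481)

This is a birth-death chain on three states, which satisfies detailed balance: π_1 · P_{12} = π_2 · P_{21} and π_2 · P_{23} = π_3 · P_{32}.
From π_1 · 8/9 = π_2 · 1/2: π_2/π_1 = (8/9)/(1/2) = 16/9.
From π_2 · 4/9 = π_3 · 1/4: π_3/π_2 = (4/9)/(1/4) = 16/9.
Take π_1 proportional to 1; then unnormalized π = (1, 16/9, 256/81). Normalize by dividing by the sum 481/81:
  π = (81/481, 144/481, 256/481).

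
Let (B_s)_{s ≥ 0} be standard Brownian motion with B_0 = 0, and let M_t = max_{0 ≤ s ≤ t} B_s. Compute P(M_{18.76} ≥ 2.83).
P(M_{18.76} ≥ 2.83) = 2·P(B_{18.76} ≥ 2.83) = 2(1 − Φ(2.83/√18.76)) ≈ 0.5135

By the reflection principle for Brownian motion, P(M_t ≥ a) = 2 · P(B_t ≥ a) for a ≥ 0. Since B_t ~ N(0, t), P(B_t ≥ 2.83) = 1 − Φ(2.83/√t) = 1 − Φ(2.83/√18.76) = 1 − Φ(0.6534). So
  P(M_{18.76} ≥ 2.83) = 2(1 − Φ(0.6534)) ≈ 0.5135.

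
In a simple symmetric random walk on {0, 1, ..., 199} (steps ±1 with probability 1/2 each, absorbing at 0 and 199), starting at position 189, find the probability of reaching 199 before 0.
P(hit 199 before 0) = 189/199

Let u_k = P(hit 199 before 0 | start at k). Then u_0 = 0, u_199 = 1, and u_k = u_{k-1}/2 + u_{k+1}/2 for 1 ≤ k ≤ 198. This harmonic recurrence is solved by u_k = k/199, giving u_189 = 189/199.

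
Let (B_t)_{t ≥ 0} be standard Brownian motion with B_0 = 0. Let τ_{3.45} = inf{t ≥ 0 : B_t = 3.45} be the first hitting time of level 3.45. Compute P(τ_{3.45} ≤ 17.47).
P(τ_{3.45} ≤ 17.47) = 2(1 − Φ(3.45/√17.47)) = 2(1 − Φ(0.8254)) ≈ 0.4091

By the reflection principle for standard BM, P(τ_b ≤ t) = 2 · P(B_t ≥ b). Since B_t ~ N(0, t), P(B_t ≥ 3.45) = 1 − Φ(3.45/√t) = 1 − Φ(3.45/√17.47) = 1 − Φ(0.8254) ≈ 0.20457. Doubling: P(τ_{3.45} ≤ 17.47) ≈ 2 · 0.20457 = 0.40914 ≈ 0.4091.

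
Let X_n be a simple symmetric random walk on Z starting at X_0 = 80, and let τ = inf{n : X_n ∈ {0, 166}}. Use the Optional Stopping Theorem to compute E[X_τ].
E[X_τ] = 80

X_n is a martingale and τ is a bounded-mean stopping time (indeed τ is finite a.s. with bounded expectation since the walk is in a bounded region). By the OST, E[X_τ] = E[X_0] = 80. Equivalently: E[X_τ] = 166 · P(hit 166 first) + 0 · P(hit 0 first) = 166 · (80/166) = 80.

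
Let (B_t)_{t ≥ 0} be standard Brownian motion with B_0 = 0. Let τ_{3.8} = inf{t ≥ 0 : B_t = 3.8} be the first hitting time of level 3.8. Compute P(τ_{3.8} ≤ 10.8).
P(τ_{3.8} ≤ 10.8) = 2(1 − Φ(3.8/√10.8)) = 2(1 − Φ(1.1563)) ≈ 0.2476

By the reflection principle for standard BM, P(τ_b ≤ t) = 2 · P(B_t ≥ b). Since B_t ~ N(0, t), P(B_t ≥ 3.8) = 1 − Φ(3.8/√t) = 1 − Φ(3.8/√10.8) = 1 − Φ(1.1563) ≈ 0.12378. Doubling: P(τ_{3.8} ≤ 10.8) ≈ 2 · 0.12378 = 0.24756 ≈ 0.2476.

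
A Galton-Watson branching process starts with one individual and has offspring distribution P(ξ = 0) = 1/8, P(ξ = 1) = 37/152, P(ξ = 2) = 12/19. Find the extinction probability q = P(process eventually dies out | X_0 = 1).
q = 19/96

The pgf is f(s) = 1/8 + 37/152·s + 12/19·s². The extinction probability q is the smallest fixed point of f in [0, 1]. Setting s = f(s):
  12/19·s² + (37/152 − 1)·s + 1/8 = 0
  12/19·s² − (1/8 + 12/19)·s + 1/8 = 0
which factors as (s − 1)·(12/19·s − 1/8) = 0, giving roots s = 1 and s = (1/8)/(12/19) = 19/96.
Mean offspring μ = 37/152 + 2·12/19 = 229/152 > 1 (supercritical), so q < 1. The extinction probability is the smaller root: q = (1/8)/(12/19) = 19/96.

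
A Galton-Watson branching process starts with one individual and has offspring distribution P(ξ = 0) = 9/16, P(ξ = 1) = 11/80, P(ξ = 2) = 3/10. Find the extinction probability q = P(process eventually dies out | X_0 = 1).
q = 1

Mean offspring μ = 0·9/16 + 1·11/80 + 2·3/10 = 59/80 ≤ 1. For μ ≤ 1 with offspring not concentrated at 1, the Galton-Watson process goes extinct almost surely, so q = 1.
(Algebraic check: The pgf is f(s) = 9/16 + 11/80·s + 3/10·s². The extinction probability q is the smallest fixed point of f in [0, 1]. Setting s = f(s):
  3/10·s² + (11/80 − 1)·s + 9/16 = 0
  3/10·s² − (9/16 + 3/10)·s + 9/16 = 0
which factors as (s − 1)·(3/10·s − 9/16) = 0, giving roots s = 1 and s = (9/16)/(3/10) = 15/8. Since 15/8 ≥ 1, the smallest root in [0, 1] is s = 1.)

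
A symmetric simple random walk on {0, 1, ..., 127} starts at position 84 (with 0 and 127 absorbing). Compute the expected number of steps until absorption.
E[τ | X_0 = 84] = 3612

Let v_k = E[τ | X_0 = k]. Boundary: v_0 = v_127 = 0. Recurrence: v_k = 1 + (v_{k-1} + v_{k+1})/2 for 1 ≤ k ≤ 126. The particular solution to v_k − (v_{k-1} + v_{k+1})/2 = 1 is v_k = −k^2. Adding homogeneous solution A + B k and matching boundaries gives v_k = k (127 − k). Substituting k = 84: v_84 = 84 · 43 = 3612.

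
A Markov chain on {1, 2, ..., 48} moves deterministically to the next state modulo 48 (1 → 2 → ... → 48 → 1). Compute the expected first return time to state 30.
E[T_30 | X_0 = 30] = 48

The chain cycles deterministically, so starting at state 30 it returns in exactly 48 steps. Equivalently, the stationary distribution is uniform π_j = 1/48 for every state j, so by Kac's formula E[T_30] = 1/π_30 = 48.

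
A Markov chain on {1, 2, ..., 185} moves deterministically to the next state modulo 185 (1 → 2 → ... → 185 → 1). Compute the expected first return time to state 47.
E[T_47 | X_0 = 47] = 185

The chain cycles deterministically, so starting at state 47 it returns in exactly 185 steps. Equivalently, the stationary distribution is uniform π_j = 1/185 for every state j, so by Kac's formula E[T_47] = 1/π_47 = 185.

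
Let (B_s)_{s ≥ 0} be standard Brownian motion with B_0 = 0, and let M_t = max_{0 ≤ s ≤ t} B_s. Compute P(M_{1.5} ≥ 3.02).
P(M_{1.5} ≥ 3.02) = 2·P(B_{1.5} ≥ 3.02) = 2(1 − Φ(3.02/√1.5)) ≈ 0.0137

By the reflection principle for Brownian motion, P(M_t ≥ a) = 2 · P(B_t ≥ a) for a ≥ 0. Since B_t ~ N(0, t), P(B_t ≥ 3.02) = 1 − Φ(3.02/√t) = 1 − Φ(3.02/√1.5) = 1 − Φ(2.4658). So
  P(M_{1.5} ≥ 3.02) = 2(1 − Φ(2.4658)) ≈ 0.0137.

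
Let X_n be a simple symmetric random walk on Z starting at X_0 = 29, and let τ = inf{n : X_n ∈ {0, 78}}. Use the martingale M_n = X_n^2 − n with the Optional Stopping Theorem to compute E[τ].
E[τ] = 1421

M_n = X_n^2 − n is a martingale (since E[X_{n+1}^2 | F_n] = X_n^2 + 1). By OST (τ has finite mean in a bounded region), E[M_τ] = E[M_0] = X_0^2 − 0 = 29^2 = 841. Also E[M_τ] = E[X_τ^2] − E[τ]. The walk exits at 0 or 78, with P(hit 78 first) = 29/78, so E[X_τ^2] = 78^2 · 29/78 + 0 = 2262. Thus E[τ] = E[X_τ^2] − E[M_τ] = 2262 − 841 = 1421 = 29(78 − 29) = 1421.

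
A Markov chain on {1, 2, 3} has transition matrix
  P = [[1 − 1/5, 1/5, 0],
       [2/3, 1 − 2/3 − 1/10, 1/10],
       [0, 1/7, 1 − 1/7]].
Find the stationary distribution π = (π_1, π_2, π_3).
π = (100/151, 30/151, 21/151)

This is a birth-death chain on three states, which satisfies detailed balance: π_1 · P_{12} = π_2 · P_{21} and π_2 · P_{23} = π_3 · P_{32}.
From π_1 · 1/5 = π_2 · 2/3: π_2/π_1 = (1/5)/(2/3) = 3/10.
From π_2 · 1/10 = π_3 · 1/7: π_3/π_2 = (1/10)/(1/7) = 7/10.
Take π_1 proportional to 1; then unnormalized π = (1, 3/10, 21/100). Normalize by dividing by the sum 151/100:
  π = (100/151, 30/151, 21/151).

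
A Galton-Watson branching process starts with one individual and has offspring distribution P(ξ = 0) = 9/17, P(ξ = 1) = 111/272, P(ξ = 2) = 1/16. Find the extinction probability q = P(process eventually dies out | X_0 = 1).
q = 1

Mean offspring μ = 0·9/17 + 1·111/272 + 2·1/16 = 145/272 ≤ 1. For μ ≤ 1 with offspring not concentrated at 1, the Galton-Watson process goes extinct almost surely, so q = 1.
(Algebraic check: The pgf is f(s) = 9/17 + 111/272·s + 1/16·s². The extinction probability q is the smallest fixed point of f in [0, 1]. Setting s = f(s):
  1/16·s² + (111/272 − 1)·s + 9/17 = 0
  1/16·s² − (9/17 + 1/16)·s + 9/17 = 0
which factors as (s − 1)·(1/16·s − 9/17) = 0, giving roots s = 1 and s = (9/17)/(1/16) = 144/17. Since 144/17 ≥ 1, the smallest root in [0, 1] is s = 1.)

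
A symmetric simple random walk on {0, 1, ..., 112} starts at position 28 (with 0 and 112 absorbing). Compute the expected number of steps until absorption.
E[τ | X_0 = 28] = 2352

Let v_k = E[τ | X_0 = k]. Boundary: v_0 = v_112 = 0. Recurrence: v_k = 1 + (v_{k-1} + v_{k+1})/2 for 1 ≤ k ≤ 111. The particular solution to v_k − (v_{k-1} + v_{k+1})/2 = 1 is v_k = −k^2. Adding homogeneous solution A + B k and matching boundaries gives v_k = k (112 − k). Substituting k = 28: v_28 = 28 · 84 = 2352.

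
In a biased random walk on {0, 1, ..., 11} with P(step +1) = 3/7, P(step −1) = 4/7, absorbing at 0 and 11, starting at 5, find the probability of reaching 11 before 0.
P(hit 11 before 0) = (1 − (4/3)^5) / (1 − (4/3)^11) = 569349/4017157

Let u_k denote P(reach 11 before 0 | start at k). Boundary: u_0 = 0, u_11 = 1. Recurrence: u_k = 3/7·u_{k+1} + 4/7·u_{k-1} for 1 ≤ k ≤ 10. Try u_k = A + B·r^k with r = q/p = (4/7)/(3/7) = 4/3. Substitution satisfies the recurrence; boundary conditions give:
  u_k = (1 − r^k) / (1 − r^N) = (1 − (4/3)^5) / (1 − (4/3)^11) = 569349/4017157.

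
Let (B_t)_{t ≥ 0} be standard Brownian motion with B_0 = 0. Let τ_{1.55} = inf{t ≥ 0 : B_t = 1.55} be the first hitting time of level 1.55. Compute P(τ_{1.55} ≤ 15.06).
P(τ_{1.55} ≤ 15.06) = 2(1 − Φ(1.55/√15.06)) = 2(1 − Φ(0.3994)) ≈ 0.6896

By the reflection principle for standard BM, P(τ_b ≤ t) = 2 · P(B_t ≥ b). Since B_t ~ N(0, t), P(B_t ≥ 1.55) = 1 − Φ(1.55/√t) = 1 − Φ(1.55/√15.06) = 1 − Φ(0.3994) ≈ 0.34480. Doubling: P(τ_{1.55} ≤ 15.06) ≈ 2 · 0.34480 = 0.68960 ≈ 0.6896.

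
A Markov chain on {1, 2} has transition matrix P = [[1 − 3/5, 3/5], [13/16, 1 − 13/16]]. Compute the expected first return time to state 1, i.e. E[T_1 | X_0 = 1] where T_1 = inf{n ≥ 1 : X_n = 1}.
E[T_1 | X_0 = 1] = 1/π_1 = 113/65

For an irreducible recurrent Markov chain with stationary distribution π, E[T_i | X_0 = i] = 1/π_i (Kac's formula). Here π_1 = (13/16)/(3/5 + 13/16) = (13/16)/(113/80) = 65/113, so E[T_1 | X_0 = 1] = 1/π_1 = (3/5 + 13/16)/(13/16) = (113/80)/(13/16) = 113/65.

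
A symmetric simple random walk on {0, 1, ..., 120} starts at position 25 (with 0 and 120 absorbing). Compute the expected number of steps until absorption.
E[τ | X_0 = 25] = 2375

Let v_k = E[τ | X_0 = k]. Boundary: v_0 = v_120 = 0. Recurrence: v_k = 1 + (v_{k-1} + v_{k+1})/2 for 1 ≤ k ≤ 119. The particular solution to v_k − (v_{k-1} + v_{k+1})/2 = 1 is v_k = −k^2. Adding homogeneous solution A + B k and matching boundaries gives v_k = k (120 − k). Substituting k = 25: v_25 = 25 · 95 = 2375.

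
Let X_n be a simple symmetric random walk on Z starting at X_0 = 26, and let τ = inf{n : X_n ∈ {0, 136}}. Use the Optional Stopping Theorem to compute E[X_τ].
E[X_τ] = 26

X_n is a martingale and τ is a bounded-mean stopping time (indeed τ is finite a.s. with bounded expectation since the walk is in a bounded region). By the OST, E[X_τ] = E[X_0] = 26. Equivalently: E[X_τ] = 136 · P(hit 136 first) + 0 · P(hit 0 first) = 136 · (26/136) = 26.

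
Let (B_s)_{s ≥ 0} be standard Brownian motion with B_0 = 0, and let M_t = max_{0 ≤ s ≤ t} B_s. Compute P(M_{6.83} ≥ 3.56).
P(M_{6.83} ≥ 3.56) = 2·P(B_{6.83} ≥ 3.56) = 2(1 − Φ(3.56/√6.83)) ≈ 0.1731

By the reflection principle for Brownian motion, P(M_t ≥ a) = 2 · P(B_t ≥ a) for a ≥ 0. Since B_t ~ N(0, t), P(B_t ≥ 3.56) = 1 − Φ(3.56/√t) = 1 − Φ(3.56/√6.83) = 1 − Φ(1.3622). So
  P(M_{6.83} ≥ 3.56) = 2(1 − Φ(1.3622)) ≈ 0.1731.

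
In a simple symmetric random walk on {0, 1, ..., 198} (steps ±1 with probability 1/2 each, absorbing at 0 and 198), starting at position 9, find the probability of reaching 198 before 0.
P(hit 198 before 0) = 9/198 = 1/22

Let u_k = P(hit 198 before 0 | start at k). Then u_0 = 0, u_198 = 1, and u_k = u_{k-1}/2 + u_{k+1}/2 for 1 ≤ k ≤ 197. This harmonic recurrence is solved by u_k = k/198, giving u_9 = 9/198 = 1/22.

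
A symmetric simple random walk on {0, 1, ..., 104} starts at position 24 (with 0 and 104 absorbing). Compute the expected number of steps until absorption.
E[τ | X_0 = 24] = 1920

Let v_k = E[τ | X_0 = k]. Boundary: v_0 = v_104 = 0. Recurrence: v_k = 1 + (v_{k-1} + v_{k+1})/2 for 1 ≤ k ≤ 103. The particular solution to v_k − (v_{k-1} + v_{k+1})/2 = 1 is v_k = −k^2. Adding homogeneous solution A + B k and matching boundaries gives v_k = k (104 − k). Substituting k = 24: v_24 = 24 · 80 = 1920.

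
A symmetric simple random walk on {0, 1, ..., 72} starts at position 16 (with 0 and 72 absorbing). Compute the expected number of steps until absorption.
E[τ | X_0 = 16] = 896

Let v_k = E[τ | X_0 = k]. Boundary: v_0 = v_72 = 0. Recurrence: v_k = 1 + (v_{k-1} + v_{k+1})/2 for 1 ≤ k ≤ 71. The particular solution to v_k − (v_{k-1} + v_{k+1})/2 = 1 is v_k = −k^2. Adding homogeneous solution A + B k and matching boundaries gives v_k = k (72 − k). Substituting k = 16: v_16 = 16 · 56 = 896.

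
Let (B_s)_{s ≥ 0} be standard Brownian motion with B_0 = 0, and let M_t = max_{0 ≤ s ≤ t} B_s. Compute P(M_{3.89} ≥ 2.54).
P(M_{3.89} ≥ 2.54) = 2·P(B_{3.89} ≥ 2.54) = 2(1 − Φ(2.54/√3.89)) ≈ 0.1978

By the reflection principle for Brownian motion, P(M_t ≥ a) = 2 · P(B_t ≥ a) for a ≥ 0. Since B_t ~ N(0, t), P(B_t ≥ 2.54) = 1 − Φ(2.54/√t) = 1 − Φ(2.54/√3.89) = 1 − Φ(1.2878). So
  P(M_{3.89} ≥ 2.54) = 2(1 − Φ(1.2878)) ≈ 0.1978.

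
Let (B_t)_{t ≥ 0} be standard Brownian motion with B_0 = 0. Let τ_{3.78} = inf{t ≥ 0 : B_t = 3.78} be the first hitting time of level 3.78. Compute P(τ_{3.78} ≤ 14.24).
P(τ_{3.78} ≤ 14.24) = 2(1 − Φ(3.78/√14.24)) = 2(1 − Φ(1.0017)) ≈ 0.3165

By the reflection principle for standard BM, P(τ_b ≤ t) = 2 · P(B_t ≥ b). Since B_t ~ N(0, t), P(B_t ≥ 3.78) = 1 − Φ(3.78/√t) = 1 − Φ(3.78/√14.24) = 1 − Φ(1.0017) ≈ 0.15824. Doubling: P(τ_{3.78} ≤ 14.24) ≈ 2 · 0.15824 = 0.31648 ≈ 0.3165.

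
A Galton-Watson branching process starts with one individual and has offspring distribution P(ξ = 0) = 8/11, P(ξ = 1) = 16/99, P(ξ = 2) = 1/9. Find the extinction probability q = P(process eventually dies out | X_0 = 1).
q = 1

Mean offspring μ = 0·8/11 + 1·16/99 + 2·1/9 = 38/99 ≤ 1. For μ ≤ 1 with offspring not concentrated at 1, the Galton-Watson process goes extinct almost surely, so q = 1.
(Algebraic check: The pgf is f(s) = 8/11 + 16/99·s + 1/9·s². The extinction probability q is the smallest fixed point of f in [0, 1]. Setting s = f(s):
  1/9·s² + (16/99 − 1)·s + 8/11 = 0
  1/9·s² − (8/11 + 1/9)·s + 8/11 = 0
which factors as (s − 1)·(1/9·s − 8/11) = 0, giving roots s = 1 and s = (8/11)/(1/9) = 72/11. Since 72/11 ≥ 1, the smallest root in [0, 1] is s = 1.)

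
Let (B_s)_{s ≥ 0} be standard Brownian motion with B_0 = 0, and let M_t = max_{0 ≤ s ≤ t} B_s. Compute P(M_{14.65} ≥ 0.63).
P(M_{14.65} ≥ 0.63) = 2·P(B_{14.65} ≥ 0.63) = 2(1 − Φ(0.63/√14.65)) ≈ 0.8693

By the reflection principle for Brownian motion, P(M_t ≥ a) = 2 · P(B_t ≥ a) for a ≥ 0. Since B_t ~ N(0, t), P(B_t ≥ 0.63) = 1 − Φ(0.63/√t) = 1 − Φ(0.63/√14.65) = 1 − Φ(0.1646). So
  P(M_{14.65} ≥ 0.63) = 2(1 − Φ(0.1646)) ≈ 0.8693.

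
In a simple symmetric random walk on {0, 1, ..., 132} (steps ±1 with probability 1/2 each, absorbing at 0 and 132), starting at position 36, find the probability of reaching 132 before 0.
P(hit 132 before 0) = 36/132 = 3/11

Let u_k = P(hit 132 before 0 | start at k). Then u_0 = 0, u_132 = 1, and u_k = u_{k-1}/2 + u_{k+1}/2 for 1 ≤ k ≤ 131. This harmonic recurrence is solved by u_k = k/132, giving u_36 = 36/132 = 3/11.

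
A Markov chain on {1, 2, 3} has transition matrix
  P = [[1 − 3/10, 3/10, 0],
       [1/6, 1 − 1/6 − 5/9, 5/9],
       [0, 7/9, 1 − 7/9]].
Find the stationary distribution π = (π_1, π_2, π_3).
π = (35/143, 63/143, 45/143)

This is a birth-death chain on three states, which satisfies detailed balance: π_1 · P_{12} = π_2 · P_{21} and π_2 · P_{23} = π_3 · P_{32}.
From π_1 · 3/10 = π_2 · 1/6: π_2/π_1 = (3/10)/(1/6) = 9/5.
From π_2 · 5/9 = π_3 · 7/9: π_3/π_2 = (5/9)/(7/9) = 5/7.
Take π_1 proportional to 1; then unnormalized π = (1, 9/5, 9/7). Normalize by dividing by the sum 143/35:
  π = (35/143, 63/143, 45/143).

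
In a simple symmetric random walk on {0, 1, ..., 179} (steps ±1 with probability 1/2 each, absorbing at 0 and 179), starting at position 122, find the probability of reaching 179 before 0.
P(hit 179 before 0) = 122/179

Let u_k = P(hit 179 before 0 | start at k). Then u_0 = 0, u_179 = 1, and u_k = u_{k-1}/2 + u_{k+1}/2 for 1 ≤ k ≤ 178. This harmonic recurrence is solved by u_k = k/179, giving u_122 = 122/179.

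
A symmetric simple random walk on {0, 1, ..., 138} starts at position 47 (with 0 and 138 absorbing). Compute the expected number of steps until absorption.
E[τ | X_0 = 47] = 4277

Let v_k = E[τ | X_0 = k]. Boundary: v_0 = v_138 = 0. Recurrence: v_k = 1 + (v_{k-1} + v_{k+1})/2 for 1 ≤ k ≤ 137. The particular solution to v_k − (v_{k-1} + v_{k+1})/2 = 1 is v_k = −k^2. Adding homogeneous solution A + B k and matching boundaries gives v_k = k (138 − k). Substituting k = 47: v_47 = 47 · 91 = 4277.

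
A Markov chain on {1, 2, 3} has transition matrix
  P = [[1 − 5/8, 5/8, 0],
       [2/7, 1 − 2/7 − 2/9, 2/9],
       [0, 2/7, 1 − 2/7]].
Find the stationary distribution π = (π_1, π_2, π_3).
π = (9/44, 315/704, 245/704)

This is a birth-death chain on three states, which satisfies detailed balance: π_1 · P_{12} = π_2 · P_{21} and π_2 · P_{23} = π_3 · P_{32}.
From π_1 · 5/8 = π_2 · 2/7: π_2/π_1 = (5/8)/(2/7) = 35/16.
From π_2 · 2/9 = π_3 · 2/7: π_3/π_2 = (2/9)/(2/7) = 7/9.
Take π_1 proportional to 1; then unnormalized π = (1, 35/16, 245/144). Normalize by dividing by the sum 44/9:
  π = (9/44, 315/704, 245/704).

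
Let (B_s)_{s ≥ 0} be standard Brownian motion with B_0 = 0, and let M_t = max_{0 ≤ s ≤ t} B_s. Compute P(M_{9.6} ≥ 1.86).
P(M_{9.6} ≥ 1.86) = 2·P(B_{9.6} ≥ 1.86) = 2(1 − Φ(1.86/√9.6)) ≈ 0.5483

By the reflection principle for Brownian motion, P(M_t ≥ a) = 2 · P(B_t ≥ a) for a ≥ 0. Since B_t ~ N(0, t), P(B_t ≥ 1.86) = 1 − Φ(1.86/√t) = 1 − Φ(1.86/√9.6) = 1 − Φ(0.6003). So
  P(M_{9.6} ≥ 1.86) = 2(1 − Φ(0.6003)) ≈ 0.5483.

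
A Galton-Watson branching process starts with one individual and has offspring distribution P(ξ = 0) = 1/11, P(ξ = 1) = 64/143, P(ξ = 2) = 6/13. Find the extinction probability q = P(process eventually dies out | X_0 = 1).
q = 13/66

The pgf is f(s) = 1/11 + 64/143·s + 6/13·s². The extinction probability q is the smallest fixed point of f in [0, 1]. Setting s = f(s):
  6/13·s² + (64/143 − 1)·s + 1/11 = 0
  6/13·s² − (1/11 + 6/13)·s + 1/11 = 0
which factors as (s − 1)·(6/13·s − 1/11) = 0, giving roots s = 1 and s = (1/11)/(6/13) = 13/66.
Mean offspring μ = 64/143 + 2·6/13 = 196/143 > 1 (supercritical), so q < 1. The extinction probability is the smaller root: q = (1/11)/(6/13) = 13/66.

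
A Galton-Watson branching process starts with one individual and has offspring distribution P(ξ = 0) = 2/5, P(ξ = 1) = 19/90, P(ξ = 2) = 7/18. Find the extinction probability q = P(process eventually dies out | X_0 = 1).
q = 1

Mean offspring μ = 0·2/5 + 1·19/90 + 2·7/18 = 89/90 ≤ 1. For μ ≤ 1 with offspring not concentrated at 1, the Galton-Watson process goes extinct almost surely, so q = 1.
(Algebraic check: The pgf is f(s) = 2/5 + 19/90·s + 7/18·s². The extinction probability q is the smallest fixed point of f in [0, 1]. Setting s = f(s):
  7/18·s² + (19/90 − 1)·s + 2/5 = 0
  7/18·s² − (2/5 + 7/18)·s + 2/5 = 0
which factors as (s − 1)·(7/18·s − 2/5) = 0, giving roots s = 1 and s = (2/5)/(7/18) = 36/35. Since 36/35 ≥ 1, the smallest root in [0, 1] is s = 1.)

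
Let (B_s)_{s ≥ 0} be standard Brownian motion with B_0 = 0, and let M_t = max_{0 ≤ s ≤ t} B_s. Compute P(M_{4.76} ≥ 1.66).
P(M_{4.76} ≥ 1.66) = 2·P(B_{4.76} ≥ 1.66) = 2(1 − Φ(1.66/√4.76)) ≈ 0.4467

By the reflection principle for Brownian motion, P(M_t ≥ a) = 2 · P(B_t ≥ a) for a ≥ 0. Since B_t ~ N(0, t), P(B_t ≥ 1.66) = 1 − Φ(1.66/√t) = 1 − Φ(1.66/√4.76) = 1 − Φ(0.7609). So
  P(M_{4.76} ≥ 1.66) = 2(1 − Φ(0.7609)) ≈ 0.4467.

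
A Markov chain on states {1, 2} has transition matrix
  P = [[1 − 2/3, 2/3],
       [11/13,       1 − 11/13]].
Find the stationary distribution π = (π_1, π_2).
π_1 = 33/59, π_2 = 26/59

Solve πP = π with π_1 + π_2 = 1. From πP = π: π_1 · (1 − 2/3) + π_2 · 11/13 = π_1 ⇒ π_2 · 11/13 = π_1 · 2/3 ⇒ π_2/π_1 = (2/3)/(11/13) = 26/33. Together with π_1 + π_2 = 1:
  π_1 = (11/13)/(2/3 + 11/13) = (11/13)/(59/39) = 33/59,
  π_2 = (2/3)/(2/3 + 11/13) = (2/3)/(59/39) = 26/59.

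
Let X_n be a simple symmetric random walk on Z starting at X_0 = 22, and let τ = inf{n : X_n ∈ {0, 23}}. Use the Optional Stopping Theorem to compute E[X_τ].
E[X_τ] = 22

X_n is a martingale and τ is a bounded-mean stopping time (indeed τ is finite a.s. with bounded expectation since the walk is in a bounded region). By the OST, E[X_τ] = E[X_0] = 22. Equivalently: E[X_τ] = 23 · P(hit 23 first) + 0 · P(hit 0 first) = 23 · (22/23) = 22.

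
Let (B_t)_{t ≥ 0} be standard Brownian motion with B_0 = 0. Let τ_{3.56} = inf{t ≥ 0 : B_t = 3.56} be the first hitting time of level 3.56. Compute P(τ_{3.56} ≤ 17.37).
P(τ_{3.56} ≤ 17.37) = 2(1 − Φ(3.56/√17.37)) = 2(1 − Φ(0.8542)) ≈ 0.3930

By the reflection principle for standard BM, P(τ_b ≤ t) = 2 · P(B_t ≥ b). Since B_t ~ N(0, t), P(B_t ≥ 3.56) = 1 − Φ(3.56/√t) = 1 − Φ(3.56/√17.37) = 1 − Φ(0.8542) ≈ 0.19650. Doubling: P(τ_{3.56} ≤ 17.37) ≈ 2 · 0.19650 = 0.39300 ≈ 0.3930.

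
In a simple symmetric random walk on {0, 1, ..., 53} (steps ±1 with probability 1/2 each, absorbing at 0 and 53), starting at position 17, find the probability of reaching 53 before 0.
P(hit 53 before 0) = 17/53

Let u_k = P(hit 53 before 0 | start at k). Then u_0 = 0, u_53 = 1, and u_k = u_{k-1}/2 + u_{k+1}/2 for 1 ≤ k ≤ 52. This harmonic recurrence is solved by u_k = k/53, giving u_17 = 17/53.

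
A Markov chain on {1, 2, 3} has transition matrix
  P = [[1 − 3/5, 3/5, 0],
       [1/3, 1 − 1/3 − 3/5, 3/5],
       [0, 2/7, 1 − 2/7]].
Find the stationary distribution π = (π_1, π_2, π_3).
π = (50/329, 90/329, 27/47)

This is a birth-death chain on three states, which satisfies detailed balance: π_1 · P_{12} = π_2 · P_{21} and π_2 · P_{23} = π_3 · P_{32}.
From π_1 · 3/5 = π_2 · 1/3: π_2/π_1 = (3/5)/(1/3) = 9/5.
From π_2 · 3/5 = π_3 · 2/7: π_3/π_2 = (3/5)/(2/7) = 21/10.
Take π_1 proportional to 1; then unnormalized π = (1, 9/5, 189/50). Normalize by dividing by the sum 329/50:
  π = (50/329, 90/329, 27/47).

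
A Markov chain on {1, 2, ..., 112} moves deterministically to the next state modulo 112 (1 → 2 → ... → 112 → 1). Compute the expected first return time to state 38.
E[T_38 | X_0 = 38] = 112

The chain cycles deterministically, so starting at state 38 it returns in exactly 112 steps. Equivalently, the stationary distribution is uniform π_j = 1/112 for every state j, so by Kac's formula E[T_38] = 1/π_38 = 112.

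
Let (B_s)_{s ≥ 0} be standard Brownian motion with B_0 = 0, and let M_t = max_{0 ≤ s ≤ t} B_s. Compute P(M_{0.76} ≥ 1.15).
P(M_{0.76} ≥ 1.15) = 2·P(B_{0.76} ≥ 1.15) = 2(1 − Φ(1.15/√0.76)) ≈ 0.1871

By the reflection principle for Brownian motion, P(M_t ≥ a) = 2 · P(B_t ≥ a) for a ≥ 0. Since B_t ~ N(0, t), P(B_t ≥ 1.15) = 1 − Φ(1.15/√t) = 1 − Φ(1.15/√0.76) = 1 − Φ(1.3191). So
  P(M_{0.76} ≥ 1.15) = 2(1 − Φ(1.3191)) ≈ 0.1871.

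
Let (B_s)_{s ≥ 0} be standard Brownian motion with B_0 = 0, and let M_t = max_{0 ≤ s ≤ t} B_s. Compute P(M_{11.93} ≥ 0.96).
P(M_{11.93} ≥ 0.96) = 2·P(B_{11.93} ≥ 0.96) = 2(1 − Φ(0.96/√11.93)) ≈ 0.7811

By the reflection principle for Brownian motion, P(M_t ≥ a) = 2 · P(B_t ≥ a) for a ≥ 0. Since B_t ~ N(0, t), P(B_t ≥ 0.96) = 1 − Φ(0.96/√t) = 1 − Φ(0.96/√11.93) = 1 − Φ(0.2779). So
  P(M_{11.93} ≥ 0.96) = 2(1 − Φ(0.2779)) ≈ 0.7811.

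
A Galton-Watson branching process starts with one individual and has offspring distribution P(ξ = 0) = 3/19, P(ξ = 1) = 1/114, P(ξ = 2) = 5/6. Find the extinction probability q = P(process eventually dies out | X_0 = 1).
q = 18/95

The pgf is f(s) = 3/19 + 1/114·s + 5/6·s². The extinction probability q is the smallest fixed point of f in [0, 1]. Setting s = f(s):
  5/6·s² + (1/114 − 1)·s + 3/19 = 0
  5/6·s² − (3/19 + 5/6)·s + 3/19 = 0
which factors as (s − 1)·(5/6·s − 3/19) = 0, giving roots s = 1 and s = (3/19)/(5/6) = 18/95.
Mean offspring μ = 1/114 + 2·5/6 = 191/114 > 1 (supercritical), so q < 1. The extinction probability is the smaller root: q = (3/19)/(5/6) = 18/95.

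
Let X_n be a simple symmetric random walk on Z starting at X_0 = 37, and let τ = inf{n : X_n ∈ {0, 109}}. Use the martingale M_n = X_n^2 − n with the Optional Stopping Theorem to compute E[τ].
E[τ] = 2664

M_n = X_n^2 − n is a martingale (since E[X_{n+1}^2 | F_n] = X_n^2 + 1). By OST (τ has finite mean in a bounded region), E[M_τ] = E[M_0] = X_0^2 − 0 = 37^2 = 1369. Also E[M_τ] = E[X_τ^2] − E[τ]. The walk exits at 0 or 109, with P(hit 109 first) = 37/109, so E[X_τ^2] = 109^2 · 37/109 + 0 = 4033. Thus E[τ] = E[X_τ^2] − E[M_τ] = 4033 − 1369 = 2664 = 37(109 − 37) = 2664.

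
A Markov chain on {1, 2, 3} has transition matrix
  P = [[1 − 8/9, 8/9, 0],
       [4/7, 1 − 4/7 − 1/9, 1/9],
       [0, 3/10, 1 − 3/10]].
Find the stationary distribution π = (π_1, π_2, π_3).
π = (243/761, 378/761, 140/761)

This is a birth-death chain on three states, which satisfies detailed balance: π_1 · P_{12} = π_2 · P_{21} and π_2 · P_{23} = π_3 · P_{32}.
From π_1 · 8/9 = π_2 · 4/7: π_2/π_1 = (8/9)/(4/7) = 14/9.
From π_2 · 1/9 = π_3 · 3/10: π_3/π_2 = (1/9)/(3/10) = 10/27.
Take π_1 proportional to 1; then unnormalized π = (1, 14/9, 140/243). Normalize by dividing by the sum 761/243:
  π = (243/761, 378/761, 140/761).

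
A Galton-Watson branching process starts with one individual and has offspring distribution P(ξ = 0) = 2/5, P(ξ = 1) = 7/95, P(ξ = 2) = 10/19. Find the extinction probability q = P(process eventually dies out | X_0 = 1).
q = 19/25

The pgf is f(s) = 2/5 + 7/95·s + 10/19·s². The extinction probability q is the smallest fixed point of f in [0, 1]. Setting s = f(s):
  10/19·s² + (7/95 − 1)·s + 2/5 = 0
  10/19·s² − (2/5 + 10/19)·s + 2/5 = 0
which factors as (s − 1)·(10/19·s − 2/5) = 0, giving roots s = 1 and s = (2/5)/(10/19) = 19/25.
Mean offspring μ = 7/95 + 2·10/19 = 107/95 > 1 (supercritical), so q < 1. The extinction probability is the smaller root: q = (2/5)/(10/19) = 19/25.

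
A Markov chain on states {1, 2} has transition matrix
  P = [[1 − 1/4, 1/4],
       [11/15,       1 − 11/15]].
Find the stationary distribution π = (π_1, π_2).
π_1 = 44/59, π_2 = 15/59

Solve πP = π with π_1 + π_2 = 1. From πP = π: π_1 · (1 − 1/4) + π_2 · 11/15 = π_1 ⇒ π_2 · 11/15 = π_1 · 1/4 ⇒ π_2/π_1 = (1/4)/(11/15) = 15/44. Together with π_1 + π_2 = 1:
  π_1 = (11/15)/(1/4 + 11/15) = (11/15)/(59/60) = 44/59,
  π_2 = (1/4)/(1/4 + 11/15) = (1/4)/(59/60) = 15/59.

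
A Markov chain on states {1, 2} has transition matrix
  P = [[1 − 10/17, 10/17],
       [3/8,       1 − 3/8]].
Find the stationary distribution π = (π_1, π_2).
π_1 = 51/131, π_2 = 80/131

Solve πP = π with π_1 + π_2 = 1. From πP = π: π_1 · (1 − 10/17) + π_2 · 3/8 = π_1 ⇒ π_2 · 3/8 = π_1 · 10/17 ⇒ π_2/π_1 = (10/17)/(3/8) = 80/51. Together with π_1 + π_2 = 1:
  π_1 = (3/8)/(10/17 + 3/8) = (3/8)/(131/136) = 51/131,
  π_2 = (10/17)/(10/17 + 3/8) = (10/17)/(131/136) = 80/131.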